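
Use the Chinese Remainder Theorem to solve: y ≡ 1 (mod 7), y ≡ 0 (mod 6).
M = 7 × 6 = 42. M₁ = 6, y₁ ≡ 6 (mod 7). M₂ = 7, y₂ ≡ 1 (mod 6). y = 1×6×6 + 0×7×1 ≡ 36 (mod 42)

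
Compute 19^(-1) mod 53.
Since 53 is prime, by Fermat 19^(-1) ≡ 19^{51} ≡ 14 mod 53. Verify: 19 × 14 = 266 ≡ 1 mod 53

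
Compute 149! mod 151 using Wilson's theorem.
(150)! = (149)! × (150) ≡ -1 mod 151. So (149)! ≡ -1 × (150)^(-1) ≡ (-1)×(-1) = 1 mod 151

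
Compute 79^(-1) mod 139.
Since 139 is prime, by Fermat 79^(-1) ≡ 79^{137} ≡ 44 mod 139. Verify: 79 × 44 = 3476 ≡ 1 mod 139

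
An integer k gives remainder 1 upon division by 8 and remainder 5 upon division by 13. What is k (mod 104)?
M = 8 × 13 = 104. M₁ = 13, y₁ ≡ 5 (mod 8). M₂ = 8, y₂ ≡ 5 (mod 13). k = 1×13×5 + 5×8×5 ≡ 57 (mod 104)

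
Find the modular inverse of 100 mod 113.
Since 113 is prime, by Fermat 100^(-1) ≡ 100^{111} ≡ 26 mod 113. Verify: 100 × 26 = 2600 ≡ 1 mod 113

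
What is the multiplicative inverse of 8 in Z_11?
Since 11 is prime, by Fermat 8^(-1) ≡ 8^{9} ≡ 7 mod 11. Verify: 8 × 7 = 56 ≡ 1 mod 11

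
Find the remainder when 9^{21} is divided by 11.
By Fermat: 9^{10} ≡ 1 (mod 11). 21 = 2×10 + 1. So 9^{21} ≡ 9^{1} ≡ 9 (mod 11)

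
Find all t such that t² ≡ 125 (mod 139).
The square roots of 125 mod 139 are 79 and 60. Verify: 79² = 6241 ≡ 125 (mod 139)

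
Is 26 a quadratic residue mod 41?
By Euler's criterion: 26^{20} ≡ 40 (mod 41). Since this equals -1 (≡ 40), 26 is not a QR.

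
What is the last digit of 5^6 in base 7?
Using Fermat: 5^{6} ≡ 1 mod 7. 6 ≡ 0 mod 6. So 5^{6} ≡ 5^{0} ≡ 1 mod 7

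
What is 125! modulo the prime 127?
(126)! = (125)! × (126) ≡ -1 (mod 127). So (125)! ≡ -1 × (126)^(-1) ≡ (-1)×(-1) = 1 (mod 127)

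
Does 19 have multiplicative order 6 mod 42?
Powers of 19 mod 42: 19^1≡19, 19^2≡25, 19^3≡13, 19^4≡37, 19^5≡31, 19^6≡1. First k with 19^k≡1 is k=6. Yes, ord_42(19) = 6.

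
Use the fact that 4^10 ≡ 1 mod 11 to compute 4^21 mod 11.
By Fermat: 4^{10} ≡ 1 mod 11. 21 = 2×10 + 1. So 4^{21} ≡ 4^{1} ≡ 4 mod 11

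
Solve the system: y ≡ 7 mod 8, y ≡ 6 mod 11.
M = 8 × 11 = 88. M₁ = 11, y₁ ≡ 3 mod 8. M₂ = 8, y₂ ≡ 7 mod 11. y = 7×11×3 + 6×8×7 ≡ 39 mod 88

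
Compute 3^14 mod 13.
Using Fermat: 3^{12} ≡ 1 (mod 13). 14 ≡ 2 (mod 12). So 3^{14} ≡ 3^{2} ≡ 9 (mod 13)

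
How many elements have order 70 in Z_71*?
A prime p has φ(p-1) primitive roots; here φ(70) = 24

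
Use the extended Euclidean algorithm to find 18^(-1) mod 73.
Extended GCD: 18(-4) + 73(1) = 1. So 18^(-1) ≡ -4 ≡ 69 (mod 73). Verify: 18 × 69 = 1242 ≡ 1 (mod 73)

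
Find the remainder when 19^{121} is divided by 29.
By Fermat: 19^{28} ≡ 1 (mod 29). 121 = 4×28 + 9. So 19^{121} ≡ 19^{9} ≡ 11 (mod 29)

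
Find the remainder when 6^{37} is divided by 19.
By Fermat: 6^{18} ≡ 1 (mod 19). 37 = 2×18 + 1. So 6^{37} ≡ 6^{1} ≡ 6 (mod 19)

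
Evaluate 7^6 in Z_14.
By repeated squaring mod 14: 7^{1}≡7, 7^{2}≡7, 7^{4}≡7. Then 7^{6} = 7^{4+2} ≡ 7 × 7 ≡ 7 mod 14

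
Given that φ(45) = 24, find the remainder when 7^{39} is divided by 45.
By Euler: 7^{24} ≡ 1 (mod 45) since gcd(7, 45) = 1. 39 = 1×24 + 15. So 7^{39} ≡ 7^{15} ≡ 28 (mod 45)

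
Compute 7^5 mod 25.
By repeated squaring mod 25: 7^{1}≡7, 7^{2}≡24, 7^{4}≡1. Then 7^{5} = 7^{4+1} ≡ 1 × 7 ≡ 7 mod 25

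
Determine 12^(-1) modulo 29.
Since 29 is prime, by Fermat 12^(-1) ≡ 12^{27} ≡ 17 mod 29. Verify: 12 × 17 = 204 ≡ 1 mod 29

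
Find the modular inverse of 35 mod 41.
Since 41 is prime, by Fermat 35^(-1) ≡ 35^{39} ≡ 34 (mod 41). Verify: 35 × 34 = 1190 ≡ 1 (mod 41)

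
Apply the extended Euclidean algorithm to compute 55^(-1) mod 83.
Extended GCD: 55(-3) + 83(2) = 1. So 55^(-1) ≡ -3 ≡ 80 mod 83. Verify: 55 × 80 = 4400 ≡ 1 mod 83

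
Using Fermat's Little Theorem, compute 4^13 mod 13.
By Fermat: 4^{12} ≡ 1 (mod 13). So 4^{13} = 4^{12} · 4^{1} ≡ 4^{1} ≡ 4 (mod 13)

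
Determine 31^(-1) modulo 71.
Since 71 is prime, by Fermat 31^(-1) ≡ 31^{69} ≡ 55 (mod 71). Verify: 31 × 55 = 1705 ≡ 1 (mod 71)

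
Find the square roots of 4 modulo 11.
The square roots of 4 mod 11 are 9 and 2. Verify: 9² = 81 ≡ 4 (mod 11)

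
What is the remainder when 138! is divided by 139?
By Wilson's theorem, (138)! ≡ -1 ≡ 138 (mod 139)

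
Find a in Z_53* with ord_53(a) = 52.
2 has order 52 mod 53 since 2^{52} ≡ 1 (mod 53) and no smaller power works.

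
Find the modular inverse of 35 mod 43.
Since 43 is prime, by Fermat 35^(-1) ≡ 35^{41} ≡ 16 mod 43. Verify: 35 × 16 = 560 ≡ 1 mod 43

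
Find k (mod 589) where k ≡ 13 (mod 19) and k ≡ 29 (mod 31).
M = 19 × 31 = 589. M₁ = 31, y₁ ≡ 8 (mod 19). M₂ = 19, y₂ ≡ 18 (mod 31). k = 13×31×8 + 29×19×18 ≡ 184 (mod 589)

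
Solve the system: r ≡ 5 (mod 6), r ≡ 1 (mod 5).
M = 6 × 5 = 30. M₁ = 5, y₁ ≡ 5 (mod 6). M₂ = 6, y₂ ≡ 1 (mod 5). r = 5×5×5 + 1×6×1 ≡ 11 (mod 30)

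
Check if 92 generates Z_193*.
92^{96} ≡ 1 (mod 193) and 96 < 192, so ord_193(92) = 96 ≠ 192 and 92 is not a primitive root.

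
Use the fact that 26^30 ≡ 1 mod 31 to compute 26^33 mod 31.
By Fermat: 26^{30} ≡ 1 mod 31. So 26^{33} = 26^{30} · 26^{3} ≡ 26^{3} ≡ 30 mod 31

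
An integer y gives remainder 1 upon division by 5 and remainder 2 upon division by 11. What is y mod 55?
M = 5 × 11 = 55. M₁ = 11, y₁ ≡ 1 mod 5. M₂ = 5, y₂ ≡ 9 mod 11. y = 1×11×1 + 2×5×9 ≡ 46 mod 55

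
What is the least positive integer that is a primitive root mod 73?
g = 5. Powers: [5, 25, 52, 41, 59, 3, 15, ...] generates all 72 non-zero residues.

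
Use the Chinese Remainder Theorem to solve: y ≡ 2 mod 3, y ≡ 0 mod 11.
M = 3 × 11 = 33. M₁ = 11, y₁ ≡ 2 mod 3. M₂ = 3, y₂ ≡ 4 mod 11. y = 2×11×2 + 0×3×4 ≡ 11 mod 33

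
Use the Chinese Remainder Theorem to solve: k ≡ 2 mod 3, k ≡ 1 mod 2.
M = 3 × 2 = 6. M₁ = 2, y₁ ≡ 2 mod 3. M₂ = 3, y₂ ≡ 1 mod 2. k = 2×2×2 + 1×3×1 ≡ 5 mod 6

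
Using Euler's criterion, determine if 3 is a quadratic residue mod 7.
By Euler's criterion: 3^{3} ≡ 6 mod 7. Since this equals -1 (≡ 6), 3 is not a QR.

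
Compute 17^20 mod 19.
Using Fermat: 17^{18} ≡ 1 (mod 19). 20 ≡ 2 (mod 18). So 17^{20} ≡ 17^{2} ≡ 4 (mod 19)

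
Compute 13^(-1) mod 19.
Since 19 is prime, by Fermat 13^(-1) ≡ 13^{17} ≡ 3 mod 19. Verify: 13 × 3 = 39 ≡ 1 mod 19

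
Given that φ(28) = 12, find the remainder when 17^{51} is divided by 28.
By Euler: 17^{12} ≡ 1 (mod 28) since gcd(17, 28) = 1. 51 = 4×12 + 3. So 17^{51} ≡ 17^{3} ≡ 13 (mod 28)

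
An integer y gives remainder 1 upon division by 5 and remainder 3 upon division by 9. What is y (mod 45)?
M = 5 × 9 = 45. M₁ = 9, y₁ ≡ 4 (mod 5). M₂ = 5, y₂ ≡ 2 (mod 9). y = 1×9×4 + 3×5×2 ≡ 21 (mod 45)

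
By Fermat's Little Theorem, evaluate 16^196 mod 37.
By Fermat: 16^{36} ≡ 1 mod 37. 196 ≡ 16 mod 36. So 16^{196} ≡ 16^{16} ≡ 12 mod 37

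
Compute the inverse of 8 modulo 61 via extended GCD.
Extended GCD: 8(23) + 61(-3) = 1. So 8^(-1) ≡ 23 (mod 61). Verify: 8 × 23 = 184 ≡ 1 (mod 61)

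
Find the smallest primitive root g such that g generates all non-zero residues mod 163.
g = 2. Powers: [2, 4, 8, 16, 32, 64, 128, 93, ...] generates all 162 non-zero residues.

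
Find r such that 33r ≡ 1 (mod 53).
Since 53 is prime, by Fermat 33^(-1) ≡ 33^{51} ≡ 45 (mod 53). Verify: 33 × 45 = 1485 ≡ 1 (mod 53)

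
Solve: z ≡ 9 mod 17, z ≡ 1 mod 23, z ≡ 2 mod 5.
M = 17 × 23 × 5 = 1955. M₁ = 115, y₁ ≡ 4 mod 17. M₂ = 85, y₂ ≡ 13 mod 23. M₃ = 391, y₃ ≡ 1 mod 5. z = 9×115×4 + 1×85×13 + 2×391×1 ≡ 162 mod 1955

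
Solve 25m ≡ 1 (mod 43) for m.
Since 43 is prime, by Fermat 25^(-1) ≡ 25^{41} ≡ 31 (mod 43). Verify: 25 × 31 = 775 ≡ 1 (mod 43)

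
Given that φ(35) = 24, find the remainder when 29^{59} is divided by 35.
By Euler: 29^{24} ≡ 1 (mod 35) since gcd(29, 35) = 1. 59 = 2×24 + 11. So 29^{59} ≡ 29^{11} ≡ 29 (mod 35)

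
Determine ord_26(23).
Powers of 23 mod 26: 23^1≡23, 23^2≡9, 23^3≡25, 23^4≡3, 23^5≡17, 23^6≡1. Order = 6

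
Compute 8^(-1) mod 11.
Since 11 is prime, by Fermat 8^(-1) ≡ 8^{9} ≡ 7 mod 11. Verify: 8 × 7 = 56 ≡ 1 mod 11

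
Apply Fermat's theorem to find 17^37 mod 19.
By Fermat: 17^{18} ≡ 1 mod 19. 37 = 2×18 + 1. So 17^{37} ≡ 17^{1} ≡ 17 mod 19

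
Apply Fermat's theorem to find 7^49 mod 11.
By Fermat: 7^{10} ≡ 1 mod 11. 49 = 4×10 + 9. So 7^{49} ≡ 7^{9} ≡ 8 mod 11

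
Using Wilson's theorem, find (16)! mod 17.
By Wilson's theorem, (16)! ≡ -1 ≡ 16 mod 17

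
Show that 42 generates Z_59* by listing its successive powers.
42^1, 42^2, ..., 42^{58} mod 59: [42, 53, 43, 36, 37, 20, 14, 57, 34, 12, 32, 46, 44, 19, 31, 4, 50, 35, 54, 26, 30, 21, 56, 51, 18, 48, 10, 7, 58, 17, 6, 16, 23, 22, 39, 45, 2, 25, 47, 27, 13, 15, 40, 28, 55, 9, 24, 5, 33, 29, 38, 3, 8, 41, 11, 49, 52, 1]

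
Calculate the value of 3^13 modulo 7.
Using Fermat: 3^{6} ≡ 1 mod 7. 13 ≡ 1 mod 6. So 3^{13} ≡ 3^{1} ≡ 3 mod 7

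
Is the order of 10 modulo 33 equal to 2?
Powers of 10 mod 33: 10^1≡10, 10^2≡1. First k with 10^k≡1 is k=2. Yes, ord_33(10) = 2.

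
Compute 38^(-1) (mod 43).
Since 43 is prime, by Fermat 38^(-1) ≡ 38^{41} ≡ 17 (mod 43). Verify: 38 × 17 = 646 ≡ 1 (mod 43)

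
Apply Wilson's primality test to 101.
(100)! mod 101 = 100. Since 100 ≡ -1 (mod 101), 101 is prime.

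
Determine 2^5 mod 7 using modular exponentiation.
By repeated squaring (mod 7): 2^{1}≡2, 2^{2}≡4, 2^{4}≡2. Then 2^{5} = 2^{4+1} ≡ 2 × 2 ≡ 4 (mod 7)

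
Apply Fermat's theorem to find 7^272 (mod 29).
By Fermat: 7^{28} ≡ 1 (mod 29). 272 ≡ 20 (mod 28). So 7^{272} ≡ 7^{20} ≡ 25 (mod 29)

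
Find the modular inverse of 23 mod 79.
Since 79 is prime, by Fermat 23^(-1) ≡ 23^{77} ≡ 55 mod 79. Verify: 23 × 55 = 1265 ≡ 1 mod 79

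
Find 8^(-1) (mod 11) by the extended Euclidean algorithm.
Extended GCD: 8(-4) + 11(3) = 1. So 8^(-1) ≡ -4 ≡ 7 (mod 11). Verify: 8 × 7 = 56 ≡ 1 (mod 11)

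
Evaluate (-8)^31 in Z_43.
By repeated squaring mod 43: (-8)^{1}≡35, (-8)^{2}≡21, (-8)^{4}≡11, (-8)^{8}≡35, (-8)^{16}≡21. Then (-8)^{31} = (-8)^{16+8+4+2+1} ≡ 21 × 35 × 11 × 21 × 35 ≡ 4 mod 43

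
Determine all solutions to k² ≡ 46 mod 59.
The square roots of 46 mod 59 are 20 and 39. Verify: 20² = 400 ≡ 46 mod 59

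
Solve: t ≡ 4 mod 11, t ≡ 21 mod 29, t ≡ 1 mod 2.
M = 11 × 29 × 2 = 638. M₁ = 58, y₁ ≡ 4 mod 11. M₂ = 22, y₂ ≡ 4 mod 29. M₃ = 319, y₃ ≡ 1 mod 2. t = 4×58×4 + 21×22×4 + 1×319×1 ≡ 543 mod 638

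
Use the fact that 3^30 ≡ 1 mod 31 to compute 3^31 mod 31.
By Fermat: 3^{30} ≡ 1 mod 31. So 3^{31} = 3^{30} · 3^{1} ≡ 3^{1} ≡ 3 mod 31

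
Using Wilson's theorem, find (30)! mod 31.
By Wilson's theorem, (30)! ≡ -1 ≡ 30 (mod 31)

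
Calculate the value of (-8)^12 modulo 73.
By repeated squaring mod 73: (-8)^{1}≡65, (-8)^{2}≡64, (-8)^{4}≡8, (-8)^{8}≡64. Then (-8)^{12} = (-8)^{8+4} ≡ 64 × 8 ≡ 1 mod 73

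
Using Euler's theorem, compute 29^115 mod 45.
By Euler: 29^{24} ≡ 1 mod 45 since gcd(29, 45) = 1. 115 = 4×24 + 19. So 29^{115} ≡ 29^{19} ≡ 29 mod 45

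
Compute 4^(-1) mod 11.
Since 11 is prime, by Fermat 4^(-1) ≡ 4^{9} ≡ 3 mod 11. Verify: 4 × 3 = 12 ≡ 1 mod 11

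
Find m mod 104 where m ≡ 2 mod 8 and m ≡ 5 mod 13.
M = 8 × 13 = 104. M₁ = 13, y₁ ≡ 5 mod 8. M₂ = 8, y₂ ≡ 5 mod 13. m = 2×13×5 + 5×8×5 ≡ 18 mod 104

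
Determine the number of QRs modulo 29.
For prime 29, there are (p-1)/2 = (29-1)/2 = 14 quadratic residues (excluding 0).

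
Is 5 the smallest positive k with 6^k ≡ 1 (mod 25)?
Powers of 6 mod 25: 6^1≡6, 6^2≡11, 6^3≡16, 6^4≡21, 6^5≡1. First k with 6^k≡1 is k=5. Yes, ord_25(6) = 5.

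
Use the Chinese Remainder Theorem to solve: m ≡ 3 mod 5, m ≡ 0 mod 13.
M = 5 × 13 = 65. M₁ = 13, y₁ ≡ 2 mod 5. M₂ = 5, y₂ ≡ 8 mod 13. m = 3×13×2 + 0×5×8 ≡ 13 mod 65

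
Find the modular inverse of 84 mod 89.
Since 89 is prime, by Fermat 84^(-1) ≡ 84^{87} ≡ 71 (mod 89). Verify: 84 × 71 = 5964 ≡ 1 (mod 89)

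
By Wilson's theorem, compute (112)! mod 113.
By Wilson's theorem, (112)! ≡ -1 ≡ 112 mod 113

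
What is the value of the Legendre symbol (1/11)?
(1/11) = 1^{5} mod 11 = 1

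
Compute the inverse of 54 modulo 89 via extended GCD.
Extended GCD: 54(-28) + 89(17) = 1. So 54^(-1) ≡ -28 ≡ 61 (mod 89). Verify: 54 × 61 = 3294 ≡ 1 (mod 89)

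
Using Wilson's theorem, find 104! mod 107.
(106)! = (104)! × (105) × (106) ≡ -1 mod 107. So (104)! ≡ -1 × [(106)(105)]^(-1) ≡ 53 mod 107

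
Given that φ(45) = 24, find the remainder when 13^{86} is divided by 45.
By Euler: 13^{24} ≡ 1 mod 45 since gcd(13, 45) = 1. 86 = 3×24 + 14. So 13^{86} ≡ 13^{14} ≡ 34 mod 45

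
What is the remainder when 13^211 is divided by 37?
Using Fermat: 13^{36} ≡ 1 mod 37. 211 ≡ 31 mod 36. So 13^{211} ≡ 13^{31} ≡ 18 mod 37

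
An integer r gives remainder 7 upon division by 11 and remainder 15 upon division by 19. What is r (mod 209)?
M = 11 × 19 = 209. M₁ = 19, y₁ ≡ 7 (mod 11). M₂ = 11, y₂ ≡ 7 (mod 19). r = 7×19×7 + 15×11×7 ≡ 205 (mod 209)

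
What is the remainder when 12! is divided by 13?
By Wilson's theorem, (12)! ≡ -1 ≡ 12 (mod 13)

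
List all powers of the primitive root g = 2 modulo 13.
2^1, 2^2, ..., 2^{12} mod 13: [2, 4, 8, 3, 6, 12, 11, 9, 5, 10, 7, 1]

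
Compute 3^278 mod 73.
Using Fermat: 3^{72} ≡ 1 (mod 73). 278 ≡ 62 (mod 72). So 3^{278} ≡ 3^{62} ≡ 9 (mod 73)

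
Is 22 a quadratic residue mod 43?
By Euler's criterion: 22^{21} ≡ 42 mod 43. Since this equals -1 (≡ 42), 22 is not a QR.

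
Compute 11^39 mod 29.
Using Fermat: 11^{28} ≡ 1 mod 29. 39 ≡ 11 mod 28. So 11^{39} ≡ 11^{11} ≡ 10 mod 29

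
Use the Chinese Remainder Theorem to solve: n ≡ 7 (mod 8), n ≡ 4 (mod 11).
M = 8 × 11 = 88. M₁ = 11, y₁ ≡ 3 (mod 8). M₂ = 8, y₂ ≡ 7 (mod 11). n = 7×11×3 + 4×8×7 ≡ 15 (mod 88)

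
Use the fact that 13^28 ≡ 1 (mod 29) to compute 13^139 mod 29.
By Fermat: 13^{28} ≡ 1 (mod 29). 139 = 4×28 + 27. So 13^{139} ≡ 13^{27} ≡ 9 (mod 29)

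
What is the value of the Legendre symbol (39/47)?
(39/47) = 39^{23} mod 47 = -1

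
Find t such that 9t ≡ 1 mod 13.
Since 13 is prime, by Fermat 9^(-1) ≡ 9^{11} ≡ 3 mod 13. Verify: 9 × 3 = 27 ≡ 1 mod 13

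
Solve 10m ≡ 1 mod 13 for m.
Since 13 is prime, by Fermat 10^(-1) ≡ 10^{11} ≡ 4 mod 13. Verify: 10 × 4 = 40 ≡ 1 mod 13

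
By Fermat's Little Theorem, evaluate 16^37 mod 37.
By Fermat: 16^{36} ≡ 1 mod 37. So 16^{37} = 16^{36} · 16^{1} ≡ 16^{1} ≡ 16 mod 37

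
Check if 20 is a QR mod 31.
By Euler's criterion: 20^{15} ≡ 1 (mod 31). Since this equals 1, 20 is a QR.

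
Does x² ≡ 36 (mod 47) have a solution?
By Euler's criterion: 36^{23} ≡ 1 (mod 47). Since this equals 1, 36 is a QR.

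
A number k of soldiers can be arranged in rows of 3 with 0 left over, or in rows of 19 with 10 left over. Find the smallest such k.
M = 3 × 19 = 57. M₁ = 19, y₁ ≡ 1 (mod 3). M₂ = 3, y₂ ≡ 13 (mod 19). k = 0×19×1 + 10×3×13 ≡ 48 (mod 57)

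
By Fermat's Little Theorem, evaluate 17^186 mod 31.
By Fermat: 17^{30} ≡ 1 mod 31. 186 ≡ 6 mod 30. So 17^{186} ≡ 17^{6} ≡ 8 mod 31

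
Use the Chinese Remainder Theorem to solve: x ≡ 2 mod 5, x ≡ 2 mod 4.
M = 5 × 4 = 20. M₁ = 4, y₁ ≡ 4 mod 5. M₂ = 5, y₂ ≡ 1 mod 4. x = 2×4×4 + 2×5×1 ≡ 2 mod 20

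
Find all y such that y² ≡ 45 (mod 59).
The square roots of 45 mod 59 are 35 and 24. Verify: 35² = 1225 ≡ 45 (mod 59)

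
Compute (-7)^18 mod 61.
By repeated squaring mod 61: (-7)^{1}≡54, (-7)^{2}≡49, (-7)^{4}≡22, (-7)^{8}≡57, (-7)^{16}≡16. Then (-7)^{18} = (-7)^{16+2} ≡ 16 × 49 ≡ 52 mod 61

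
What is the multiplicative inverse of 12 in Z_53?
Since 53 is prime, by Fermat 12^(-1) ≡ 12^{51} ≡ 31 mod 53. Verify: 12 × 31 = 372 ≡ 1 mod 53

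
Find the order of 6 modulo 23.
Powers of 6 mod 23: 6^1≡6, 6^2≡13, 6^3≡9, 6^4≡8, 6^5≡2, 6^6≡12, 6^7≡3, 6^8≡18, 6^9≡16, 6^10≡4, 6^11≡1. Order = 11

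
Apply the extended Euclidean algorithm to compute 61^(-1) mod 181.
Extended GCD: 61(-89) + 181(30) = 1. So 61^(-1) ≡ -89 ≡ 92 mod 181. Verify: 61 × 92 = 5612 ≡ 1 mod 181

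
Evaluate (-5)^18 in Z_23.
By repeated squaring (mod 23): (-5)^{1}≡18, (-5)^{2}≡2, (-5)^{4}≡4, (-5)^{8}≡16, (-5)^{16}≡3. Then (-5)^{18} = (-5)^{16+2} ≡ 3 × 2 ≡ 6 (mod 23)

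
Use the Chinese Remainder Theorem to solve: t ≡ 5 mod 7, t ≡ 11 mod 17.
M = 7 × 17 = 119. M₁ = 17, y₁ ≡ 5 mod 7. M₂ = 7, y₂ ≡ 5 mod 17. t = 5×17×5 + 11×7×5 ≡ 96 mod 119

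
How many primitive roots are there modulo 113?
There are φ(113-1) = φ(112) = 48 primitive roots modulo 113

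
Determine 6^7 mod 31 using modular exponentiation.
By repeated squaring (mod 31): 6^{1}≡6, 6^{2}≡5, 6^{4}≡25. Then 6^{7} = 6^{4+2+1} ≡ 25 × 5 × 6 ≡ 6 (mod 31)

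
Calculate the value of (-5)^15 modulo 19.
By repeated squaring mod 19: (-5)^{1}≡14, (-5)^{2}≡6, (-5)^{4}≡17, (-5)^{8}≡4. Then (-5)^{15} = (-5)^{8+4+2+1} ≡ 4 × 17 × 6 × 14 ≡ 12 mod 19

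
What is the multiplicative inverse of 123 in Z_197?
Since 197 is prime, by Fermat 123^(-1) ≡ 123^{195} ≡ 189 mod 197. Verify: 123 × 189 = 23247 ≡ 1 mod 197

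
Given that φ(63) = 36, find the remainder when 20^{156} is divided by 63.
By Euler: 20^{36} ≡ 1 (mod 63) since gcd(20, 63) = 1. 156 = 4×36 + 12. So 20^{156} ≡ 20^{12} ≡ 1 (mod 63)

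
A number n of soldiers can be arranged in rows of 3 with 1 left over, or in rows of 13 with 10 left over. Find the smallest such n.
M = 3 × 13 = 39. M₁ = 13, y₁ ≡ 1 (mod 3). M₂ = 3, y₂ ≡ 9 (mod 13). n = 1×13×1 + 10×3×9 ≡ 10 (mod 39)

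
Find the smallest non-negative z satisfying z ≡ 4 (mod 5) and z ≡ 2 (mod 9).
M = 5 × 9 = 45. M₁ = 9, y₁ ≡ 4 (mod 5). M₂ = 5, y₂ ≡ 2 (mod 9). z = 4×9×4 + 2×5×2 ≡ 29 (mod 45)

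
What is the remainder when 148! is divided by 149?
By Wilson's theorem, (148)! ≡ -1 ≡ 148 (mod 149)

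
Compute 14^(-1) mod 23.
Since 23 is prime, by Fermat 14^(-1) ≡ 14^{21} ≡ 5 mod 23. Verify: 14 × 5 = 70 ≡ 1 mod 23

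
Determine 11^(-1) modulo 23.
Since 23 is prime, by Fermat 11^(-1) ≡ 11^{21} ≡ 21 (mod 23). Verify: 11 × 21 = 231 ≡ 1 (mod 23)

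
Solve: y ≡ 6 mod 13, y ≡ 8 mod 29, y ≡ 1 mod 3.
M = 13 × 29 × 3 = 1131. M₁ = 87, y₁ ≡ 3 mod 13. M₂ = 39, y₂ ≡ 3 mod 29. M₃ = 377, y₃ ≡ 2 mod 3. y = 6×87×3 + 8×39×3 + 1×377×2 ≡ 994 mod 1131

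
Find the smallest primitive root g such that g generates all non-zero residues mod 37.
g = 2. For each prime q|36: 2^{18}≡36, 2^{12}≡26, none ≡ 1, so ord_37(2) = 36 and 2 is a primitive root.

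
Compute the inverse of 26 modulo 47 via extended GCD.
Extended GCD: 26(-9) + 47(5) = 1. So 26^(-1) ≡ -9 ≡ 38 (mod 47). Verify: 26 × 38 = 988 ≡ 1 (mod 47)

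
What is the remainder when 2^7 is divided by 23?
By repeated squaring mod 23: 2^{1}≡2, 2^{2}≡4, 2^{4}≡16. Then 2^{7} = 2^{4+2+1} ≡ 16 × 4 × 2 ≡ 13 mod 23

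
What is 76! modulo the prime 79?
(78)! = (76)! × (77) × (78) ≡ -1 mod 79. So (76)! ≡ -1 × [(78)(77)]^(-1) ≡ 39 mod 79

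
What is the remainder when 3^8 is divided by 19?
By repeated squaring (mod 19): 3^{1}≡3, 3^{2}≡9, 3^{4}≡5, 3^{8}≡6. So 3^{8} ≡ 6 (mod 19)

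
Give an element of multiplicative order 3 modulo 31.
5 has order 3 mod 31 since 5^{3} ≡ 1 mod 31 and no smaller power works.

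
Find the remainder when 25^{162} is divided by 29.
By Fermat: 25^{28} ≡ 1 mod 29. 162 = 5×28 + 22. So 25^{162} ≡ 25^{22} ≡ 25 mod 29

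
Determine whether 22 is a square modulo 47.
By Euler's criterion: 22^{23} ≡ 46 (mod 47). Since this equals -1 (≡ 46), 22 is not a QR.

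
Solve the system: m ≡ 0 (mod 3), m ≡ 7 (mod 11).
M = 3 × 11 = 33. M₁ = 11, y₁ ≡ 2 (mod 3). M₂ = 3, y₂ ≡ 4 (mod 11). m = 0×11×2 + 7×3×4 ≡ 18 (mod 33)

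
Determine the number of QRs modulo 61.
The squaring map on Z_61* is 2-to-1, so there are (60)/2 = 30 QRs.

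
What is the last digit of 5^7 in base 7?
Using Fermat: 5^{6} ≡ 1 (mod 7). 7 ≡ 1 (mod 6). So 5^{7} ≡ 5^{1} ≡ 5 (mod 7)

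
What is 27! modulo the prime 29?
(28)! = (27)! × (28) ≡ -1 mod 29. So (27)! ≡ -1 × (28)^(-1) ≡ (-1)×(-1) = 1 mod 29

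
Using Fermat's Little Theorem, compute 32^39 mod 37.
By Fermat: 32^{36} ≡ 1 mod 37. So 32^{39} = 32^{36} · 32^{3} ≡ 32^{3} ≡ 23 mod 37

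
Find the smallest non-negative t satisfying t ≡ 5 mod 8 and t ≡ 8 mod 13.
M = 8 × 13 = 104. M₁ = 13, y₁ ≡ 5 mod 8. M₂ = 8, y₂ ≡ 5 mod 13. t = 5×13×5 + 8×8×5 ≡ 21 mod 104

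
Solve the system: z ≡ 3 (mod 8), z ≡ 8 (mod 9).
M = 8 × 9 = 72. M₁ = 9, y₁ ≡ 1 (mod 8). M₂ = 8, y₂ ≡ 8 (mod 9). z = 3×9×1 + 8×8×8 ≡ 35 (mod 72)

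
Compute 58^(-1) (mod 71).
Since 71 is prime, by Fermat 58^(-1) ≡ 58^{69} ≡ 60 (mod 71). Verify: 58 × 60 = 3480 ≡ 1 (mod 71)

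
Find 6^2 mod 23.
6^{2} = 36 ≡ 13 mod 23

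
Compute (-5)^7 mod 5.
By repeated squaring mod 5: (-5)^{1}≡0, (-5)^{2}≡0, (-5)^{4}≡0. Then (-5)^{7} = (-5)^{4+2+1} ≡ 0 × 0 × 0 ≡ 0 mod 5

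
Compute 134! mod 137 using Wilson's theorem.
(136)! = (134)! × (135) × (136) ≡ -1 mod 137. So (134)! ≡ -1 × [(136)(135)]^(-1) ≡ 68 mod 137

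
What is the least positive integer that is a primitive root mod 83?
g = 2. For each prime q|82: 2^{41}≡82, 2^{2}≡4, none ≡ 1, so ord_83(2) = 82 and 2 is a primitive root.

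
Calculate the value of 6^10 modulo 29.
By repeated squaring mod 29: 6^{1}≡6, 6^{2}≡7, 6^{4}≡20, 6^{8}≡23. Then 6^{10} = 6^{8+2} ≡ 23 × 7 ≡ 16 mod 29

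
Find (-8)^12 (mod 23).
By repeated squaring (mod 23): (-8)^{1}≡15, (-8)^{2}≡18, (-8)^{4}≡2, (-8)^{8}≡4. Then (-8)^{12} = (-8)^{8+4} ≡ 4 × 2 ≡ 8 (mod 23)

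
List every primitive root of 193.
There are φ(192) = 64 primitive roots mod 193: {5, 10, 15, 17, 19, 22, 26, 30, 34, 37, 38, 40, 41, 44, 45, 47, 51, 52, 53, 57, 58, 61, 66, 70, 73, 77, 78, 79, 80, 82, 90, 91, 102, 103, 111, 113, 114, 115, 116, 120, 123, 127, 132, 135, 136, 140, 141, 142, 146, 148, 149, 152, 153, 155, 156, 159, 163, 167, 171, 174, 176, 178, 183, 188}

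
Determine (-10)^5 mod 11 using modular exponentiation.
By repeated squaring (mod 11): (-10)^{1}≡1, (-10)^{2}≡1, (-10)^{4}≡1. Then (-10)^{5} = (-10)^{4+1} ≡ 1 × 1 ≡ 1 (mod 11)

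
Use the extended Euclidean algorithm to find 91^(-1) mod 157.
Extended GCD: 91(-69) + 157(40) = 1. So 91^(-1) ≡ -69 ≡ 88 mod 157. Verify: 91 × 88 = 8008 ≡ 1 mod 157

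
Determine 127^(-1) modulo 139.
Since 139 is prime, by Fermat 127^(-1) ≡ 127^{137} ≡ 81 mod 139. Verify: 127 × 81 = 10287 ≡ 1 mod 139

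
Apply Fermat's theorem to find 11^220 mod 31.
By Fermat: 11^{30} ≡ 1 mod 31. 220 ≡ 10 mod 30. So 11^{220} ≡ 11^{10} ≡ 5 mod 31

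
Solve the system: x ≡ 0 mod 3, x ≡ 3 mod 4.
M = 3 × 4 = 12. M₁ = 4, y₁ ≡ 1 mod 3. M₂ = 3, y₂ ≡ 3 mod 4. x = 0×4×1 + 3×3×3 ≡ 3 mod 12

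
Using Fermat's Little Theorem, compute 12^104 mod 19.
By Fermat: 12^{18} ≡ 1 (mod 19). 104 = 5×18 + 14. So 12^{104} ≡ 12^{14} ≡ 11 (mod 19)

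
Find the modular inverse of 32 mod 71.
Since 71 is prime, by Fermat 32^(-1) ≡ 32^{69} ≡ 20 (mod 71). Verify: 32 × 20 = 640 ≡ 1 (mod 71)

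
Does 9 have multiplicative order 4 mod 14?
Powers of 9 mod 14: 9^1≡9, 9^2≡11, 9^3≡1. Already 9^3≡1, so the order is 3 < 4. No, the actual order is 3.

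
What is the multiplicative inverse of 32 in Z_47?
Since 47 is prime, by Fermat 32^(-1) ≡ 32^{45} ≡ 25 (mod 47). Verify: 32 × 25 = 800 ≡ 1 (mod 47)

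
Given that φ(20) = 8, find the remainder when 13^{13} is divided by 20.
By Euler: 13^{8} ≡ 1 mod 20 since gcd(13, 20) = 1. 13 = 1×8 + 5. So 13^{13} ≡ 13^{5} ≡ 13 mod 20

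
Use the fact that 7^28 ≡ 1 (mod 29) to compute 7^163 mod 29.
By Fermat: 7^{28} ≡ 1 (mod 29). 163 = 5×28 + 23. So 7^{163} ≡ 7^{23} ≡ 20 (mod 29)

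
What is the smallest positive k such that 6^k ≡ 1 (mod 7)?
Powers of 6 mod 7: 6^1≡6, 6^2≡1. Order = 2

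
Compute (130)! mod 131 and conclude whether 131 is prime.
(130)! mod 131 = 130. Since 130 ≡ -1 (mod 131), 131 is prime.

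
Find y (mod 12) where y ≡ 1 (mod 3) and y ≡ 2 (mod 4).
M = 3 × 4 = 12. M₁ = 4, y₁ ≡ 1 (mod 3). M₂ = 3, y₂ ≡ 3 (mod 4). y = 1×4×1 + 2×3×3 ≡ 10 (mod 12)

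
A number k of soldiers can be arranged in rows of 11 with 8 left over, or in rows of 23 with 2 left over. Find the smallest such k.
M = 11 × 23 = 253. M₁ = 23, y₁ ≡ 1 (mod 11). M₂ = 11, y₂ ≡ 21 (mod 23). k = 8×23×1 + 2×11×21 ≡ 140 (mod 253)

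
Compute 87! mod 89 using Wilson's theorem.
(88)! = (87)! × (88) ≡ -1 mod 89. So (87)! ≡ -1 × (88)^(-1) ≡ (-1)×(-1) = 1 mod 89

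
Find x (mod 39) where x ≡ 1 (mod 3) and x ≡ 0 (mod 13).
M = 3 × 13 = 39. M₁ = 13, y₁ ≡ 1 (mod 3). M₂ = 3, y₂ ≡ 9 (mod 13). x = 1×13×1 + 0×3×9 ≡ 13 (mod 39)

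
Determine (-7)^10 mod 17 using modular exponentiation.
By repeated squaring (mod 17): (-7)^{1}≡10, (-7)^{2}≡15, (-7)^{4}≡4, (-7)^{8}≡16. Then (-7)^{10} = (-7)^{8+2} ≡ 16 × 15 ≡ 2 (mod 17)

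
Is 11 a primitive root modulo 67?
ord_67(11) divides 66. For each prime q|66: 11^{33}≡66, 11^{22}≡29, 11^{6}≡14, none ≡ 1. So 11 has order 66 and is a primitive root mod 67.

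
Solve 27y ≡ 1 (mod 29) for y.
Since 29 is prime, by Fermat 27^(-1) ≡ 27^{27} ≡ 14 (mod 29). Verify: 27 × 14 = 378 ≡ 1 (mod 29)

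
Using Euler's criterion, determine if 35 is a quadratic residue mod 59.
By Euler's criterion: 35^{29} ≡ 1 (mod 59). Since this equals 1, 35 is a QR.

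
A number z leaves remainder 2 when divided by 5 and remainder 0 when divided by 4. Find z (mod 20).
M = 5 × 4 = 20. M₁ = 4, y₁ ≡ 4 (mod 5). M₂ = 5, y₂ ≡ 1 (mod 4). z = 2×4×4 + 0×5×1 ≡ 12 (mod 20)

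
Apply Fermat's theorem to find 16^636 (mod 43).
By Fermat: 16^{42} ≡ 1 (mod 43). 636 ≡ 6 (mod 42). So 16^{636} ≡ 16^{6} ≡ 35 (mod 43)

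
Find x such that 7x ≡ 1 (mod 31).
Since 31 is prime, by Fermat 7^(-1) ≡ 7^{29} ≡ 9 (mod 31). Verify: 7 × 9 = 63 ≡ 1 (mod 31)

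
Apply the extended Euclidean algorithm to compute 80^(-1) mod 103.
Extended GCD: 80(-9) + 103(7) = 1. So 80^(-1) ≡ -9 ≡ 94 (mod 103). Verify: 80 × 94 = 7520 ≡ 1 (mod 103)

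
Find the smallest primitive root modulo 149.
g = 2. Powers: [2, 4, 8, 16, 32, 64, 128, 107, 65, 130, ...] generates all 148 non-zero residues.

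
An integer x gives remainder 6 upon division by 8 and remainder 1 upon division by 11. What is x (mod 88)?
M = 8 × 11 = 88. M₁ = 11, y₁ ≡ 3 (mod 8). M₂ = 8, y₂ ≡ 7 (mod 11). x = 6×11×3 + 1×8×7 ≡ 78 (mod 88)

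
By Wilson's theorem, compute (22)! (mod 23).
By Wilson's theorem, (22)! ≡ -1 ≡ 22 (mod 23)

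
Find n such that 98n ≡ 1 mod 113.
Since 113 is prime, by Fermat 98^(-1) ≡ 98^{111} ≡ 15 mod 113. Verify: 98 × 15 = 1470 ≡ 1 mod 113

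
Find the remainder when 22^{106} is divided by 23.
By Fermat: 22^{22} ≡ 1 (mod 23). 106 = 4×22 + 18. So 22^{106} ≡ 22^{18} ≡ 1 (mod 23)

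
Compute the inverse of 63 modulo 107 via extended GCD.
Extended GCD: 63(17) + 107(-10) = 1. So 63^(-1) ≡ 17 mod 107. Verify: 63 × 17 = 1071 ≡ 1 mod 107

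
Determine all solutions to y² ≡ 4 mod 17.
The square roots of 4 mod 17 are 2 and 15. Verify: 2² = 4 ≡ 4 mod 17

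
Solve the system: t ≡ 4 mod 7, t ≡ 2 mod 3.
M = 7 × 3 = 21. M₁ = 3, y₁ ≡ 5 mod 7. M₂ = 7, y₂ ≡ 1 mod 3. t = 4×3×5 + 2×7×1 ≡ 11 mod 21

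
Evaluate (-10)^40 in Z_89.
By repeated squaring (mod 89): (-10)^{1}≡79, (-10)^{2}≡11, (-10)^{4}≡32, (-10)^{8}≡45, (-10)^{16}≡67, (-10)^{32}≡39. Then (-10)^{40} = (-10)^{32+8} ≡ 39 × 45 ≡ 64 (mod 89)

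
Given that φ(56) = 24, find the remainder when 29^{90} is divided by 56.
By Euler: 29^{24} ≡ 1 (mod 56) since gcd(29, 56) = 1. 90 = 3×24 + 18. So 29^{90} ≡ 29^{18} ≡ 1 (mod 56)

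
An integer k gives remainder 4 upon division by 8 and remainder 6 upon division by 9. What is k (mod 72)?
M = 8 × 9 = 72. M₁ = 9, y₁ ≡ 1 (mod 8). M₂ = 8, y₂ ≡ 8 (mod 9). k = 4×9×1 + 6×8×8 ≡ 60 (mod 72)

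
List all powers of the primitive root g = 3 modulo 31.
3^1, 3^2, ..., 3^{30} mod 31: [3, 9, 27, 19, 26, 16, 17, 20, 29, 25, 13, 8, 24, 10, 30, 28, 22, 4, 12, 5, 15, 14, 11, 2, 6, 18, 23, 7, 21, 1]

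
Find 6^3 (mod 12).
6^{3} = 216 ≡ 0 (mod 12)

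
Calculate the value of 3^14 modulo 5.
Using Fermat: 3^{4} ≡ 1 (mod 5). 14 ≡ 2 (mod 4). So 3^{14} ≡ 3^{2} ≡ 4 (mod 5)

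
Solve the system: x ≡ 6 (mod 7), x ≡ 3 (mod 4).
M = 7 × 4 = 28. M₁ = 4, y₁ ≡ 2 (mod 7). M₂ = 7, y₂ ≡ 3 (mod 4). x = 6×4×2 + 3×7×3 ≡ 27 (mod 28)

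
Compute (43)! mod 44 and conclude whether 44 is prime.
(43)! mod 44 = 0. Since 0 ≢ -1 mod 44, 44 is not prime.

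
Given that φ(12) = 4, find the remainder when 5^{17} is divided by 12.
By Euler: 5^{4} ≡ 1 mod 12 since gcd(5, 12) = 1. 17 = 4×4 + 1. So 5^{17} ≡ 5^{1} ≡ 5 mod 12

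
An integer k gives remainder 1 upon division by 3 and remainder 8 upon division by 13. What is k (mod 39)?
M = 3 × 13 = 39. M₁ = 13, y₁ ≡ 1 (mod 3). M₂ = 3, y₂ ≡ 9 (mod 13). k = 1×13×1 + 8×3×9 ≡ 34 (mod 39)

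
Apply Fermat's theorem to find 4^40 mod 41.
By Fermat's Little Theorem, 4^{40} ≡ 1 mod 41 since 41 is prime and gcd(4, 41) = 1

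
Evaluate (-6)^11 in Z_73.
By repeated squaring (mod 73): (-6)^{1}≡67, (-6)^{2}≡36, (-6)^{4}≡55, (-6)^{8}≡32. Then (-6)^{11} = (-6)^{8+2+1} ≡ 32 × 36 × 67 ≡ 23 (mod 73)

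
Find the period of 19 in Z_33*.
Powers of 19 mod 33: 19^1≡19, 19^2≡31, 19^3≡28, 19^4≡4, 19^5≡10, 19^6≡25, 19^7≡13, 19^8≡16, 19^9≡7, 19^10≡1. So the order of 19 is 10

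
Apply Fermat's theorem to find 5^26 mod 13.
By Fermat: 5^{12} ≡ 1 mod 13. 26 = 2×12 + 2. So 5^{26} ≡ 5^{2} ≡ 12 mod 13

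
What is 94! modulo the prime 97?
(96)! = (94)! × (95) × (96) ≡ -1 mod 97. So (94)! ≡ -1 × [(96)(95)]^(-1) ≡ 48 mod 97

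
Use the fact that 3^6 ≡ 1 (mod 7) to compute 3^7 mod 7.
By Fermat: 3^{6} ≡ 1 (mod 7). So 3^{7} = 3^{6} · 3^{1} ≡ 3^{1} ≡ 3 (mod 7)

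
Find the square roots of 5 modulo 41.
The square roots of 5 mod 41 are 28 and 13. Verify: 28² = 784 ≡ 5 mod 41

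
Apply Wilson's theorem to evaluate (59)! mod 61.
(60)! = (59)! × (60) ≡ -1 (mod 61). So (59)! ≡ -1 × (60)^(-1) ≡ (-1)×(-1) = 1 (mod 61)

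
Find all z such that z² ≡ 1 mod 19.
The square roots of 1 mod 19 are 1 and 18. Verify: 1² = 1 ≡ 1 mod 19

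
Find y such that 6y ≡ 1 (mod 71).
Since 71 is prime, by Fermat 6^(-1) ≡ 6^{69} ≡ 12 (mod 71). Verify: 6 × 12 = 72 ≡ 1 (mod 71)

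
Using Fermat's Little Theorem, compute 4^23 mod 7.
By Fermat: 4^{6} ≡ 1 mod 7. 23 = 3×6 + 5. So 4^{23} ≡ 4^{5} ≡ 2 mod 7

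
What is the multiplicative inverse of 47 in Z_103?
Since 103 is prime, by Fermat 47^(-1) ≡ 47^{101} ≡ 57 (mod 103). Verify: 47 × 57 = 2679 ≡ 1 (mod 103)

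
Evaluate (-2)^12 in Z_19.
By repeated squaring (mod 19): (-2)^{1}≡17, (-2)^{2}≡4, (-2)^{4}≡16, (-2)^{8}≡9. Then (-2)^{12} = (-2)^{8+4} ≡ 9 × 16 ≡ 11 (mod 19)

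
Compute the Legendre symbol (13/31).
(13/31) = 13^{15} mod 31 = -1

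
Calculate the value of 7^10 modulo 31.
By repeated squaring mod 31: 7^{1}≡7, 7^{2}≡18, 7^{4}≡14, 7^{8}≡10. Then 7^{10} = 7^{8+2} ≡ 10 × 18 ≡ 25 mod 31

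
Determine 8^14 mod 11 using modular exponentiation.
Using Fermat: 8^{10} ≡ 1 mod 11. 14 ≡ 4 mod 10. So 8^{14} ≡ 8^{4} ≡ 4 mod 11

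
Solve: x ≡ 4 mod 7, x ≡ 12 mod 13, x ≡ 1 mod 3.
M = 7 × 13 × 3 = 273. M₁ = 39, y₁ ≡ 2 mod 7. M₂ = 21, y₂ ≡ 5 mod 13. M₃ = 91, y₃ ≡ 1 mod 3. x = 4×39×2 + 12×21×5 + 1×91×1 ≡ 25 mod 273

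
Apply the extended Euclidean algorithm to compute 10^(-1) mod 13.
Extended GCD: 10(4) + 13(-3) = 1. So 10^(-1) ≡ 4 (mod 13). Verify: 10 × 4 = 40 ≡ 1 (mod 13)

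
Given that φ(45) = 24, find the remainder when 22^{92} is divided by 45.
By Euler: 22^{24} ≡ 1 (mod 45) since gcd(22, 45) = 1. 92 = 3×24 + 20. So 22^{92} ≡ 22^{20} ≡ 16 (mod 45)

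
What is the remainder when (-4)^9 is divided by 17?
By repeated squaring (mod 17): (-4)^{1}≡13, (-4)^{2}≡16, (-4)^{4}≡1, (-4)^{8}≡1. Then (-4)^{9} = (-4)^{8+1} ≡ 1 × 13 ≡ 13 (mod 17)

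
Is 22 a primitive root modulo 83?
ord_83(22) divides 82. For each prime q|82: 22^{41}≡82, 22^{2}≡69, none ≡ 1. So 22 has order 82 and is a primitive root mod 83.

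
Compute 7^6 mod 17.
By repeated squaring mod 17: 7^{1}≡7, 7^{2}≡15, 7^{4}≡4. Then 7^{6} = 7^{4+2} ≡ 4 × 15 ≡ 9 mod 17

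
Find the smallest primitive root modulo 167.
g = 5. For each prime q|166: 5^{83}≡166, 5^{2}≡25, none ≡ 1, so ord_167(5) = 166 and 5 is a primitive root.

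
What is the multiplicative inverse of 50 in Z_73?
Since 73 is prime, by Fermat 50^(-1) ≡ 50^{71} ≡ 19 mod 73. Verify: 50 × 19 = 950 ≡ 1 mod 73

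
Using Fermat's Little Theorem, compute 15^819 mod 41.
By Fermat: 15^{40} ≡ 1 mod 41. 819 ≡ 19 mod 40. So 15^{819} ≡ 15^{19} ≡ 30 mod 41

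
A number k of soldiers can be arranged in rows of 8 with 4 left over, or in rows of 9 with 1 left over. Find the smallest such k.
M = 8 × 9 = 72. M₁ = 9, y₁ ≡ 1 mod 8. M₂ = 8, y₂ ≡ 8 mod 9. k = 4×9×1 + 1×8×8 ≡ 28 mod 72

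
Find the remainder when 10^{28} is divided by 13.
By Fermat: 10^{12} ≡ 1 (mod 13). 28 = 2×12 + 4. So 10^{28} ≡ 10^{4} ≡ 3 (mod 13)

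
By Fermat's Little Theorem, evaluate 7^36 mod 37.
By Fermat's Little Theorem, 7^{36} ≡ 1 mod 37 since 37 is prime and gcd(7, 37) = 1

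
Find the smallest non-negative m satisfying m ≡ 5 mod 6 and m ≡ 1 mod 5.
M = 6 × 5 = 30. M₁ = 5, y₁ ≡ 5 mod 6. M₂ = 6, y₂ ≡ 1 mod 5. m = 5×5×5 + 1×6×1 ≡ 11 mod 30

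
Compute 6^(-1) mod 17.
Since 17 is prime, by Fermat 6^(-1) ≡ 6^{15} ≡ 3 mod 17. Verify: 6 × 3 = 18 ≡ 1 mod 17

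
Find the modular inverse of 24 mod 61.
Since 61 is prime, by Fermat 24^(-1) ≡ 24^{59} ≡ 28 mod 61. Verify: 24 × 28 = 672 ≡ 1 mod 61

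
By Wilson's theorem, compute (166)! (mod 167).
By Wilson's theorem, (166)! ≡ -1 ≡ 166 (mod 167)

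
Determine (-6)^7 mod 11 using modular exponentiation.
By repeated squaring (mod 11): (-6)^{1}≡5, (-6)^{2}≡3, (-6)^{4}≡9. Then (-6)^{7} = (-6)^{4+2+1} ≡ 9 × 3 × 5 ≡ 3 (mod 11)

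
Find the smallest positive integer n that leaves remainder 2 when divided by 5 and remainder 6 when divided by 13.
M = 5 × 13 = 65. M₁ = 13, y₁ ≡ 2 mod 5. M₂ = 5, y₂ ≡ 8 mod 13. n = 2×13×2 + 6×5×8 ≡ 32 mod 65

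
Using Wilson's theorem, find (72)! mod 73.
By Wilson's theorem, (72)! ≡ -1 ≡ 72 (mod 73)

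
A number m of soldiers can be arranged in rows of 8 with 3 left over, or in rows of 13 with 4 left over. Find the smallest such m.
M = 8 × 13 = 104. M₁ = 13, y₁ ≡ 5 (mod 8). M₂ = 8, y₂ ≡ 5 (mod 13). m = 3×13×5 + 4×8×5 ≡ 43 (mod 104)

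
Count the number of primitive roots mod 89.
Number of primitive roots mod 89 = φ(p-1) = φ(88) = 40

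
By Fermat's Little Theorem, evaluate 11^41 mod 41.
By Fermat: 11^{40} ≡ 1 mod 41. So 11^{41} = 11^{40} · 11^{1} ≡ 11^{1} ≡ 11 mod 41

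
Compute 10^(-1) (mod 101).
Since 101 is prime, by Fermat 10^(-1) ≡ 10^{99} ≡ 91 (mod 101). Verify: 10 × 91 = 910 ≡ 1 (mod 101)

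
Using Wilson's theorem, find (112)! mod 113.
By Wilson's theorem, (112)! ≡ -1 ≡ 112 (mod 113)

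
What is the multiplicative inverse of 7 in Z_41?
Since 41 is prime, by Fermat 7^(-1) ≡ 7^{39} ≡ 6 (mod 41). Verify: 7 × 6 = 42 ≡ 1 (mod 41)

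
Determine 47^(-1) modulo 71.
Since 71 is prime, by Fermat 47^(-1) ≡ 47^{69} ≡ 68 mod 71. Verify: 47 × 68 = 3196 ≡ 1 mod 71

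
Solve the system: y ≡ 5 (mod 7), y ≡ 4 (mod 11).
M = 7 × 11 = 77. M₁ = 11, y₁ ≡ 2 (mod 7). M₂ = 7, y₂ ≡ 8 (mod 11). y = 5×11×2 + 4×7×8 ≡ 26 (mod 77)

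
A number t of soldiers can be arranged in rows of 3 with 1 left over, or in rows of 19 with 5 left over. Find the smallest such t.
M = 3 × 19 = 57. M₁ = 19, y₁ ≡ 1 mod 3. M₂ = 3, y₂ ≡ 13 mod 19. t = 1×19×1 + 5×3×13 ≡ 43 mod 57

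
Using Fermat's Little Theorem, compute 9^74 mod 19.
By Fermat: 9^{18} ≡ 1 mod 19. 74 = 4×18 + 2. So 9^{74} ≡ 9^{2} ≡ 5 mod 19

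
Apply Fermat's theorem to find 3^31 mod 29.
By Fermat: 3^{28} ≡ 1 mod 29. So 3^{31} = 3^{28} · 3^{3} ≡ 3^{3} ≡ 27 mod 29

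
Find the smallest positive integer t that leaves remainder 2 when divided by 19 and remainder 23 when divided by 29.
M = 19 × 29 = 551. M₁ = 29, y₁ ≡ 2 mod 19. M₂ = 19, y₂ ≡ 26 mod 29. t = 2×29×2 + 23×19×26 ≡ 458 mod 551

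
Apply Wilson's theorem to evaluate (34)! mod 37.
(36)! = (34)! × (35) × (36) ≡ -1 mod 37. So (34)! ≡ -1 × [(36)(35)]^(-1) ≡ 18 mod 37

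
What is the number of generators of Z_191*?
There are φ(191-1) = φ(190) = 72 primitive roots modulo 191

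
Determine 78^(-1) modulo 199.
Since 199 is prime, by Fermat 78^(-1) ≡ 78^{197} ≡ 74 mod 199. Verify: 78 × 74 = 5772 ≡ 1 mod 199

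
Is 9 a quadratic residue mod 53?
By Euler's criterion: 9^{26} ≡ 1 (mod 53). Since this equals 1, 9 is a QR.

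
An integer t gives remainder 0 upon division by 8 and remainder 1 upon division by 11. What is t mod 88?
M = 8 × 11 = 88. M₁ = 11, y₁ ≡ 3 mod 8. M₂ = 8, y₂ ≡ 7 mod 11. t = 0×11×3 + 1×8×7 ≡ 56 mod 88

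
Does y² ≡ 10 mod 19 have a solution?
By Euler's criterion: 10^{9} ≡ 18 mod 19. Since this equals -1 (≡ 18), 10 is not a QR.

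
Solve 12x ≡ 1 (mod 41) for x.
Since 41 is prime, by Fermat 12^(-1) ≡ 12^{39} ≡ 24 (mod 41). Verify: 12 × 24 = 288 ≡ 1 (mod 41)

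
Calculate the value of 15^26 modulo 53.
By repeated squaring mod 53: 15^{1}≡15, 15^{2}≡13, 15^{4}≡10, 15^{8}≡47, 15^{16}≡36. Then 15^{26} = 15^{16+8+2} ≡ 36 × 47 × 13 ≡ 1 mod 53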